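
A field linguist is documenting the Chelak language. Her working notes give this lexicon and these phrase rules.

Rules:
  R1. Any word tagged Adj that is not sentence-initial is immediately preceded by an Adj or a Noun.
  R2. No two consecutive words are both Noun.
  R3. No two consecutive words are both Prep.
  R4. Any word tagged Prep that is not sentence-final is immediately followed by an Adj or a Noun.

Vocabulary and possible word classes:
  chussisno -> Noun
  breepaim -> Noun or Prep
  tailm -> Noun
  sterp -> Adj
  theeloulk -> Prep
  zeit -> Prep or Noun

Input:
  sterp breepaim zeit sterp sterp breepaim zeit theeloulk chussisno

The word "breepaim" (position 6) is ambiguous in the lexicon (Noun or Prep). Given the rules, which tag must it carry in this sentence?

Prep

Candidates per position — 1:sterp {Adj}; 2:breepaim {Noun,Prep}; 3:zeit {Prep,Noun}; 4:sterp {Adj}; 5:sterp {Adj}; 6:breepaim {Noun,Prep}; 7:zeit {Prep,Noun}; 8:theeloulk {Prep}; 9:chussisno {Noun}.
Word 3 cannot be Prep — rule 1 would then fail for every completion. It is Noun.
Word 7 cannot be Prep — rule 3 would then fail for every completion. It is Noun.
Word 2 cannot be Noun — rule 2 would then fail for every completion. It is Prep.
Word 6 cannot be Noun — rule 2 would then fail for every completion. It is Prep.
So the tagging must be: Adj Prep Noun Adj Adj Prep Noun Prep Noun.
Verifying each rule — rule 1 satisfied; rule 2 satisfied; rule 3 satisfied; rule 4 satisfied.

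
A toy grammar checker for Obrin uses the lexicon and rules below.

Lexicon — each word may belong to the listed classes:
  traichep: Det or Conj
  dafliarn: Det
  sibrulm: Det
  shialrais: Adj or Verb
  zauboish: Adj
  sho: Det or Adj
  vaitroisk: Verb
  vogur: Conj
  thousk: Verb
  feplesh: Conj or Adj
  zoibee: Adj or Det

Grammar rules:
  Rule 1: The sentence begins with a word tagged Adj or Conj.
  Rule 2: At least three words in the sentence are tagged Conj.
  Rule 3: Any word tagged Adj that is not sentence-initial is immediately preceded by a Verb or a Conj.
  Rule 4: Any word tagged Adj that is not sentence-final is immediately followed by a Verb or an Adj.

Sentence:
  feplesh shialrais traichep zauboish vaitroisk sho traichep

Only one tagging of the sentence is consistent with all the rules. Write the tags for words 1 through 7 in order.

Candidates per position — 1:feplesh {Conj,Adj}; 2:shialrais {Adj,Verb}; 3:traichep {Det,Conj}; 4:zauboish {Adj}; 5:vaitroisk {Verb}; 6:sho {Det,Adj}; 7:traichep {Det,Conj}.
Word 1 cannot be Adj — rule 2 would then fail for every completion. It is Conj.
Word 2 cannot be Adj — rule 4 would then fail for every completion. It is Verb.
Word 3 cannot be Det — rule 2 would then fail for every completion. It is Conj.
Word 6 cannot be Adj — rule 4 would then fail for every completion. It is Det.
Word 7 cannot be Det — rule 2 would then fail for every completion. It is Conj.
The unique satisfying tagging is: Conj Verb Conj Adj Verb Det Conj.
Verifying each rule — rule 1 ✓; rule 2 ✓; rule 3 ✓; rule 4 ✓.

Conj Verb Conj Adj Verb Det Conj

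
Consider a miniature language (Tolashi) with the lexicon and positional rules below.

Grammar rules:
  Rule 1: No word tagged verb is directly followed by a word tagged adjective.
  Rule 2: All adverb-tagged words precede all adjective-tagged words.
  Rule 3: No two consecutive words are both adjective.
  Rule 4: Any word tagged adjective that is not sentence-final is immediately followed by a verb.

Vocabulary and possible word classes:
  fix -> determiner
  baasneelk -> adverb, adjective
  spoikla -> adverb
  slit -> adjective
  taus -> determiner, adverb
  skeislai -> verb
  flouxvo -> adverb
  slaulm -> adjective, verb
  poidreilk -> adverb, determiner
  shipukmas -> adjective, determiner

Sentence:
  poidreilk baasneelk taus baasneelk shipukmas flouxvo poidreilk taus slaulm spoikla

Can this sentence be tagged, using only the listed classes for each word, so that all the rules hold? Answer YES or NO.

Candidates per position — 1:poidreilk {adverb,determiner}; 2:baasneelk {adverb,adjective}; 3:taus {determiner,adverb}; 4:baasneelk {adverb,adjective}; 5:shipukmas {adjective,determiner}; 6:flouxvo {adverb}; 7:poidreilk {adverb,determiner}; 8:taus {determiner,adverb}; 9:slaulm {adjective,verb}; 10:spoikla {adverb}.
One satisfying assignment: determiner adverb determiner adverb determiner adverb determiner adverb verb adverb.
Checking: rule 1 satisfied; rule 2 satisfied; rule 3 satisfied; rule 4 satisfied.

YES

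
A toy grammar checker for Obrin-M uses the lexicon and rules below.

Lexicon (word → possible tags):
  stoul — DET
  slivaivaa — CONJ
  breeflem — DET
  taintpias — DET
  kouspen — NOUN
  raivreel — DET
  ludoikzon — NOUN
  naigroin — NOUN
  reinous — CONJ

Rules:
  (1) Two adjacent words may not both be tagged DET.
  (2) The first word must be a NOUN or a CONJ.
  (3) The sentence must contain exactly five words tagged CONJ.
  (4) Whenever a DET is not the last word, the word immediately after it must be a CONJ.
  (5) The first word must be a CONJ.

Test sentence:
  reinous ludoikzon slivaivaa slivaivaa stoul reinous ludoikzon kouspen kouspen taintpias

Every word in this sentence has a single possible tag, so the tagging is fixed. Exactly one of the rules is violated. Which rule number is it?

Fixed tagging: CONJ NOUN CONJ CONJ DET CONJ NOUN NOUN NOUN DET.
Rule check: R1 pass, R2 pass, R3 fail, R4 pass, R5 pass.
Only rule 3 fails.

3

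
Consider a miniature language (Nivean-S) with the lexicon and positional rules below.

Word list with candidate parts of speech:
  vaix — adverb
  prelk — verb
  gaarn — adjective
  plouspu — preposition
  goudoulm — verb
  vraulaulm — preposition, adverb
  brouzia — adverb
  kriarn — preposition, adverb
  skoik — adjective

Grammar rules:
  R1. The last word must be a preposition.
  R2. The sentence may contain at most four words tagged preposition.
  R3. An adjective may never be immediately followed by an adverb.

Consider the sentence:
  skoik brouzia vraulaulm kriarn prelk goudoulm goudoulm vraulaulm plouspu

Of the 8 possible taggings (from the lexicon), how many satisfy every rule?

Candidates per position — 1:skoik {adjective}; 2:brouzia {adverb}; 3:vraulaulm {preposition,adverb}; 4:kriarn {preposition,adverb}; 5:prelk {verb}; 6:goudoulm {verb}; 7:goudoulm {verb}; 8:vraulaulm {preposition,adverb}; 9:plouspu {preposition}.
There are 8 candidate sequences in total.
Rule 3 cannot be satisfied by any choice of tags from the lexicon.
So there is no consistent tagging.
Count = 0.

0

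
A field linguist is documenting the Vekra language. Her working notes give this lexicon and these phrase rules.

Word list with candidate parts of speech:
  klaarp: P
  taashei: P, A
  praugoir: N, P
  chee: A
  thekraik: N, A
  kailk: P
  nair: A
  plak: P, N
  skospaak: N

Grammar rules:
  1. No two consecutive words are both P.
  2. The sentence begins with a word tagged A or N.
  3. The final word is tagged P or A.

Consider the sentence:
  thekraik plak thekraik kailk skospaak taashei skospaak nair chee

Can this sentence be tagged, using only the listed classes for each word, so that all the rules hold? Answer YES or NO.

Candidates per position — 1:thekraik {N,A}; 2:plak {P,N}; 3:thekraik {N,A}; 4:kailk {P}; 5:skospaak {N}; 6:taashei {P,A}; 7:skospaak {N}; 8:nair {A}; 9:chee {A}.
One satisfying assignment: N P A P N A N A A.
Rule-by-rule: rule 1 ✓; rule 2 ✓; rule 3 ✓.

YES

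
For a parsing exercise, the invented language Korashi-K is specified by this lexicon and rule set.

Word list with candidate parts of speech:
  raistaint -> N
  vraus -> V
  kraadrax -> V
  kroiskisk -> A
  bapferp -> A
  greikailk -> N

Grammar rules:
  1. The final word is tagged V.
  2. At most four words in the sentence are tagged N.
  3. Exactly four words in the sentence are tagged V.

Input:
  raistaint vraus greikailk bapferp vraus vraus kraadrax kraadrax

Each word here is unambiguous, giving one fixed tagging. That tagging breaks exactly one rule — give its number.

3

Fixed tagging: N V N A V V V V.
Checking each rule: R1 ✓, R2 ✓, R3 ✗.
Only rule 3 fails.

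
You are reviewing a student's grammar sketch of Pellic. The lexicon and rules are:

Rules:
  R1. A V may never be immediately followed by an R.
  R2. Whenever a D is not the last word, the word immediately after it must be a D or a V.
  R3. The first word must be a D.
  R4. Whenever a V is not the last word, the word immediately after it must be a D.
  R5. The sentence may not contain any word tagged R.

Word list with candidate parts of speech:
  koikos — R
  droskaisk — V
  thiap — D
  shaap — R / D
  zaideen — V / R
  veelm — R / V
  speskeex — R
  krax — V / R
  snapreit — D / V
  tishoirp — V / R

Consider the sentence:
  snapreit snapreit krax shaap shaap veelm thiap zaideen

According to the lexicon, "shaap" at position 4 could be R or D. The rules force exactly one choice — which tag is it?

Candidates per position — 1:snapreit {D,V}; 2:snapreit {D,V}; 3:krax {V,R}; 4:shaap {R,D}; 5:shaap {R,D}; 6:veelm {R,V}; 7:thiap {D}; 8:zaideen {V,R}.
Position 1: tagging it V would leave rule 3 unsatisfiable, so it must be D.
Position 2: tagging it V would leave rule 4 unsatisfiable, so it must be D.
Position 3: tagging it R would leave rule 2 unsatisfiable, so it must be V.
Position 4: tagging it R would leave rule 1 unsatisfiable, so it must be D.
Position 5: tagging it R would leave rule 2 unsatisfiable, so it must be D.
Position 6: tagging it R would leave rule 2 unsatisfiable, so it must be V.
Position 8: tagging it R would leave rule 2 unsatisfiable, so it must be V.
The unique satisfying tagging is: D D V D D V D V.
Check: rule 1 holds; rule 2 holds; rule 3 holds; rule 4 holds; rule 5 holds.

D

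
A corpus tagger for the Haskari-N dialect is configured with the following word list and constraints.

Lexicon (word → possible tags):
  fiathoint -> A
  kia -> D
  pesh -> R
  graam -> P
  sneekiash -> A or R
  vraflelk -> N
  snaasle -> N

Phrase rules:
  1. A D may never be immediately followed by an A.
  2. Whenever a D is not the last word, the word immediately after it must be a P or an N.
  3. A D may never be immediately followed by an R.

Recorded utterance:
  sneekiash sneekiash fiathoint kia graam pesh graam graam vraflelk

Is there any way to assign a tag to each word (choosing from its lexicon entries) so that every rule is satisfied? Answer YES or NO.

YES

Candidates per position — 1:sneekiash {A,R}; 2:sneekiash {A,R}; 3:fiathoint {A}; 4:kia {D}; 5:graam {P}; 6:pesh {R}; 7:graam {P}; 8:graam {P}; 9:vraflelk {N}.
One satisfying assignment: R R A D P R P P N.
Verifying each rule — rule 1 ✓; rule 2 ✓; rule 3 ✓.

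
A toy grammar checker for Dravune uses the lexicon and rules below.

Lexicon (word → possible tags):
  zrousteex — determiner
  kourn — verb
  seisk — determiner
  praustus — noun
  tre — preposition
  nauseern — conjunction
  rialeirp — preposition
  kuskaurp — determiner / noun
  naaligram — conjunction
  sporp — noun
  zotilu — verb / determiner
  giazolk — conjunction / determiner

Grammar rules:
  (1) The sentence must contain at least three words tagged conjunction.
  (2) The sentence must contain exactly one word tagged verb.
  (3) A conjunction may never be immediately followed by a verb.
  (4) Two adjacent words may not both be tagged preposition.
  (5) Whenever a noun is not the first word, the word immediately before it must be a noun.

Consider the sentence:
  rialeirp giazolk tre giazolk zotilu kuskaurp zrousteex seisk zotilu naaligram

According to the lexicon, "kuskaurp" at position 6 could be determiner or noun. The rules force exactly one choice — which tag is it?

determiner

Candidates per position — 1:rialeirp {preposition}; 2:giazolk {conjunction,determiner}; 3:tre {preposition}; 4:giazolk {conjunction,determiner}; 5:zotilu {verb,determiner}; 6:kuskaurp {determiner,noun}; 7:zrousteex {determiner}; 8:seisk {determiner}; 9:zotilu {verb,determiner}; 10:naaligram {conjunction}.
Position 2: determiner is ruled out by rule 1; that leaves conjunction.
Position 4: determiner is ruled out by rule 1; that leaves conjunction.
Position 5: verb is ruled out by rule 3; that leaves determiner.
Position 6: noun is ruled out by rule 5; that leaves determiner.
Position 9: determiner is ruled out by rule 2; that leaves verb.
That leaves exactly one tagging: preposition conjunction preposition conjunction determiner determiner determiner determiner verb conjunction.
Checking: rule 1 ✓; rule 2 ✓; rule 3 ✓; rule 4 ✓; rule 5 ✓.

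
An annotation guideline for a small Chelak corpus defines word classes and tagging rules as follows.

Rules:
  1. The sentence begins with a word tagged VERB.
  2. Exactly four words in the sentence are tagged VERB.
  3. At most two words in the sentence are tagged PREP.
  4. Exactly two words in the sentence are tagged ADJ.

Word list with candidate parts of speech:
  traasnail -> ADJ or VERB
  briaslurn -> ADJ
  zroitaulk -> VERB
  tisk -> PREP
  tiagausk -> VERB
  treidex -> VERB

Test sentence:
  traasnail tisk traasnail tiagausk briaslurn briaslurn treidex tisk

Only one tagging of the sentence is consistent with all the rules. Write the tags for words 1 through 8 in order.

Candidates per position — 1:traasnail {ADJ,VERB}; 2:tisk {PREP}; 3:traasnail {ADJ,VERB}; 4:tiagausk {VERB}; 5:briaslurn {ADJ}; 6:briaslurn {ADJ}; 7:treidex {VERB}; 8:tisk {PREP}.
If word 1 were ADJ, no tagging could satisfy rule 1; so word 1 is VERB.
If word 3 were ADJ, no tagging could satisfy rule 2; so word 3 is VERB.
The only consistent sequence is: VERB PREP VERB VERB ADJ ADJ VERB PREP.
Checking: rule 1 satisfied; rule 2 satisfied; rule 3 satisfied; rule 4 satisfied.

VERB PREP VERB VERB ADJ ADJ VERB PREP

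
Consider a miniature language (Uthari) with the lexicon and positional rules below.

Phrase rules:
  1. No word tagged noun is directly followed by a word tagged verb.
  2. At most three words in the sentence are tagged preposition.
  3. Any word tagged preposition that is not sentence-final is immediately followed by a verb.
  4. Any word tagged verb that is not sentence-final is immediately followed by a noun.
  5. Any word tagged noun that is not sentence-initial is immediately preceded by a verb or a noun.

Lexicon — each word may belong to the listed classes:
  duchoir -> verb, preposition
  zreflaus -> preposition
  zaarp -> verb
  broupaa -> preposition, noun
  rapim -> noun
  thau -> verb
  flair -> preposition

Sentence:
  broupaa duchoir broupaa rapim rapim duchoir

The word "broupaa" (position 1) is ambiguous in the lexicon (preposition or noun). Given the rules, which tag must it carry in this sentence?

Candidates per position — 1:broupaa {preposition,noun}; 2:duchoir {verb,preposition}; 3:broupaa {preposition,noun}; 4:rapim {noun}; 5:rapim {noun}; 6:duchoir {verb,preposition}.
If word 2 were preposition, no tagging could satisfy rule 3; so word 2 is verb.
If word 3 were preposition, no tagging could satisfy rule 3; so word 3 is noun.
If word 6 were verb, no tagging could satisfy rule 1; so word 6 is preposition.
If word 1 were noun, no tagging could satisfy rule 1; so word 1 is preposition.
The unique satisfying tagging is: preposition verb noun noun noun preposition.
Rule-by-rule: rule 1 ok; rule 2 ok; rule 3 ok; rule 4 ok; rule 5 ok.

preposition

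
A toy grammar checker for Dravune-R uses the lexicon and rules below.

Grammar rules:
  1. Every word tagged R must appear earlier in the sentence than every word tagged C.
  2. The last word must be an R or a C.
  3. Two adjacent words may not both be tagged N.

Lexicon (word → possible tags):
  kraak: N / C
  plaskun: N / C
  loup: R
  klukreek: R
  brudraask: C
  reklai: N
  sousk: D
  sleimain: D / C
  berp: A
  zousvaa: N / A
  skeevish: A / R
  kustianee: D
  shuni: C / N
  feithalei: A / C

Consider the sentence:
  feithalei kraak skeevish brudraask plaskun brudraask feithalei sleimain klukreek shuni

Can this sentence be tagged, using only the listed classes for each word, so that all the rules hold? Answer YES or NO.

Candidates per position — 1:feithalei {A,C}; 2:kraak {N,C}; 3:skeevish {A,R}; 4:brudraask {C}; 5:plaskun {N,C}; 6:brudraask {C}; 7:feithalei {A,C}; 8:sleimain {D,C}; 9:klukreek {R}; 10:shuni {C,N}.
Rule 1 cannot be satisfied by any choice of tags from the lexicon.
So there is no consistent tagging.

NO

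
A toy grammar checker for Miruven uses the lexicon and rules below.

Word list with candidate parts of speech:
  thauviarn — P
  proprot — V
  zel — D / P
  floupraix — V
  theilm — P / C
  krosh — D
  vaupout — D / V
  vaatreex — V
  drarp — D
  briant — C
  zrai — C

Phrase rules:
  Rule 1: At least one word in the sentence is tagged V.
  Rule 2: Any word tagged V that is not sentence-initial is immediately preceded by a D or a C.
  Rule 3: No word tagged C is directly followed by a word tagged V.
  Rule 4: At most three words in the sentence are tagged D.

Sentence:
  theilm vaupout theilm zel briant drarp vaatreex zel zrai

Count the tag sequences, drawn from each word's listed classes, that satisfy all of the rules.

Candidates per position — 1:theilm {P,C}; 2:vaupout {D,V}; 3:theilm {P,C}; 4:zel {D,P}; 5:briant {C}; 6:drarp {D}; 7:vaatreex {V}; 8:zel {D,P}; 9:zrai {C}.
There are 32 candidate sequences in total.
Checking each against the rules leaves 12 sequences.
Count = 12.

12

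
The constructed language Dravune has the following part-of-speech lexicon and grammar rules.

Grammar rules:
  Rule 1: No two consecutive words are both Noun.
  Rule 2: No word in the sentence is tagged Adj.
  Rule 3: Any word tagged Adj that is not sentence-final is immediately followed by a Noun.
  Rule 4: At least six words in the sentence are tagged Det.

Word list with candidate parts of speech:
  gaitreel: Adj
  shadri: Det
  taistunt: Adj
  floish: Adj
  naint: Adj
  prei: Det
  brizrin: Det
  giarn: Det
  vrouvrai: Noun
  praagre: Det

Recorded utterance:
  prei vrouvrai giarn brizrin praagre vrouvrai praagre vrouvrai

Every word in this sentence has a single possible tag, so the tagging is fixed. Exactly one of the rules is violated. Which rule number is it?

4

Fixed tagging: Det Noun Det Det Det Noun Det Noun.
Checking each rule: R1 ok, R2 ok, R3 ok, R4 fails.
Only rule 4 fails.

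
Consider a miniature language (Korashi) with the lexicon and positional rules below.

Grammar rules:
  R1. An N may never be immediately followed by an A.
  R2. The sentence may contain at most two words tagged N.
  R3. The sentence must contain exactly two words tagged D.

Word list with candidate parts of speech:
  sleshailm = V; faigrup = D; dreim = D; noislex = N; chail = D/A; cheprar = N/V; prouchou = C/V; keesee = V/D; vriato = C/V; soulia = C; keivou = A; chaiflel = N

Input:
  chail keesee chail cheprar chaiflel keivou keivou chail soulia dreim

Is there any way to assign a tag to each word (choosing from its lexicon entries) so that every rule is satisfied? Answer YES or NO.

NO

Candidates per position — 1:chail {D,A}; 2:keesee {V,D}; 3:chail {D,A}; 4:cheprar {N,V}; 5:chaiflel {N}; 6:keivou {A}; 7:keivou {A}; 8:chail {D,A}; 9:soulia {C}; 10:dreim {D}.
Rule 1 cannot be satisfied by any choice of tags from the lexicon.
So there is no consistent tagging.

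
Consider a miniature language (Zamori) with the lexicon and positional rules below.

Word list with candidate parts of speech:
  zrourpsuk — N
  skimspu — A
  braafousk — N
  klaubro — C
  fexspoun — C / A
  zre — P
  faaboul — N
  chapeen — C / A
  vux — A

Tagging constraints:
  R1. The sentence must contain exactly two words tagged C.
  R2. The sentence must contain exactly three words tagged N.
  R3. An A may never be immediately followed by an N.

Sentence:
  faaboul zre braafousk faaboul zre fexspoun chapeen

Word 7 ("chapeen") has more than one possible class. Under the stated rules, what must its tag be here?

Candidates per position — 1:faaboul {N}; 2:zre {P}; 3:braafousk {N}; 4:faaboul {N}; 5:zre {P}; 6:fexspoun {C,A}; 7:chapeen {C,A}.
Position 6: A is ruled out by rule 1; that leaves C.
Position 7: A is ruled out by rule 1; that leaves C.
The only consistent sequence is: N P N N P C C.
Check: rule 1 satisfied; rule 2 satisfied; rule 3 satisfied.

C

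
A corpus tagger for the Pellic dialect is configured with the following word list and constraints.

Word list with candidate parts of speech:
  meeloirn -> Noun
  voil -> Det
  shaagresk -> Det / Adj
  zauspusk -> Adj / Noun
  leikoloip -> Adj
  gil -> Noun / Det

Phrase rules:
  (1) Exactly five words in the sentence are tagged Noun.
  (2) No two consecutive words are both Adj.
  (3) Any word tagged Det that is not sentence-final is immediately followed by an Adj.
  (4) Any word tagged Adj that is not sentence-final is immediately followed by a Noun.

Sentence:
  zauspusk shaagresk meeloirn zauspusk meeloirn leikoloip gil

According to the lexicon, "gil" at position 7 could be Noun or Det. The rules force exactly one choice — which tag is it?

Noun

Candidates per position — 1:zauspusk {Adj,Noun}; 2:shaagresk {Det,Adj}; 3:meeloirn {Noun}; 4:zauspusk {Adj,Noun}; 5:meeloirn {Noun}; 6:leikoloip {Adj}; 7:gil {Noun,Det}.
At position 1, choosing Adj makes rule 1 impossible to satisfy; hence Noun.
At position 2, choosing Det makes rule 3 impossible to satisfy; hence Adj.
At position 4, choosing Adj makes rule 1 impossible to satisfy; hence Noun.
At position 7, choosing Det makes rule 1 impossible to satisfy; hence Noun.
The only consistent sequence is: Noun Adj Noun Noun Noun Adj Noun.
Rule-by-rule: rule 1 ✓; rule 2 ✓; rule 3 ✓; rule 4 ✓.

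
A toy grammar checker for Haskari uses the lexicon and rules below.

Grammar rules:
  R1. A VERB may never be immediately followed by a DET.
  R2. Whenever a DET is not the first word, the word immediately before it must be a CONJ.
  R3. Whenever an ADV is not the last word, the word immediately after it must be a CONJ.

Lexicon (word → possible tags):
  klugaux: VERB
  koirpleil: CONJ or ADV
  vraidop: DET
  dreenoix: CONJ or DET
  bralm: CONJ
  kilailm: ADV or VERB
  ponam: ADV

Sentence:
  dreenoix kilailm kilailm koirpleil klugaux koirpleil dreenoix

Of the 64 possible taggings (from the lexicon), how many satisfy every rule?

12

Candidates per position — 1:dreenoix {CONJ,DET}; 2:kilailm {ADV,VERB}; 3:kilailm {ADV,VERB}; 4:koirpleil {CONJ,ADV}; 5:klugaux {VERB}; 6:koirpleil {CONJ,ADV}; 7:dreenoix {CONJ,DET}.
There are 64 candidate sequences in total.
Checking each against the rules leaves 12 sequences.
Count = 12.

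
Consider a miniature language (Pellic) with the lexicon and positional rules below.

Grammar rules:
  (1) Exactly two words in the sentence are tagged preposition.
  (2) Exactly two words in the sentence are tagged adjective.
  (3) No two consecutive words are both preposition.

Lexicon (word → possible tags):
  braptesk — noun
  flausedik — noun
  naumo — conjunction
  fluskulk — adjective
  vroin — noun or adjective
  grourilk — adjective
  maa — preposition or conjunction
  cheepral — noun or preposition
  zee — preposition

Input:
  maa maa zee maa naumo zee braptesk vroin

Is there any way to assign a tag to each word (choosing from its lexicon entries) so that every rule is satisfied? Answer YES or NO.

NO

Candidates per position — 1:maa {preposition,conjunction}; 2:maa {preposition,conjunction}; 3:zee {preposition}; 4:maa {preposition,conjunction}; 5:naumo {conjunction}; 6:zee {preposition}; 7:braptesk {noun}; 8:vroin {noun,adjective}.
Rule 2 cannot be satisfied by any choice of tags from the lexicon.
So there is no consistent tagging.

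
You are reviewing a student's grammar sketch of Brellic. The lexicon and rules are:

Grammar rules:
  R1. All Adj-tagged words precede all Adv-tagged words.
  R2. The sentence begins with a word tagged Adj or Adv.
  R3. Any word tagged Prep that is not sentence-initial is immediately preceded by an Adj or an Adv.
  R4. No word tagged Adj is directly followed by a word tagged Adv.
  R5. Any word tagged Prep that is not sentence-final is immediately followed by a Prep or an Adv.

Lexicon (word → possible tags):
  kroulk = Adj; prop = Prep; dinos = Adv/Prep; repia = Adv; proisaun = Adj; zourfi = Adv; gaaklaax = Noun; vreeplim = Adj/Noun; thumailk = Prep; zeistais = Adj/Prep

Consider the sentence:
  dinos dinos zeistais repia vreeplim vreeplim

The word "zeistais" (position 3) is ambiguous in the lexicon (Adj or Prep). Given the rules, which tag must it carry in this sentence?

Candidates per position — 1:dinos {Adv,Prep}; 2:dinos {Adv,Prep}; 3:zeistais {Adj,Prep}; 4:repia {Adv}; 5:vreeplim {Adj,Noun}; 6:vreeplim {Adj,Noun}.
Word 1 cannot be Prep — rule 2 would then fail for every completion. It is Adv.
Word 3 cannot be Adj — rule 1 would then fail for every completion. It is Prep.
Word 5 cannot be Adj — rule 1 would then fail for every completion. It is Noun.
Word 6 cannot be Adj — rule 1 would then fail for every completion. It is Noun.
Word 2 cannot be Prep — rule 3 would then fail for every completion. It is Adv.
That leaves exactly one tagging: Adv Adv Prep Adv Noun Noun.
Verifying each rule — rule 1 ✓; rule 2 ✓; rule 3 ✓; rule 4 ✓; rule 5 ✓.

Prep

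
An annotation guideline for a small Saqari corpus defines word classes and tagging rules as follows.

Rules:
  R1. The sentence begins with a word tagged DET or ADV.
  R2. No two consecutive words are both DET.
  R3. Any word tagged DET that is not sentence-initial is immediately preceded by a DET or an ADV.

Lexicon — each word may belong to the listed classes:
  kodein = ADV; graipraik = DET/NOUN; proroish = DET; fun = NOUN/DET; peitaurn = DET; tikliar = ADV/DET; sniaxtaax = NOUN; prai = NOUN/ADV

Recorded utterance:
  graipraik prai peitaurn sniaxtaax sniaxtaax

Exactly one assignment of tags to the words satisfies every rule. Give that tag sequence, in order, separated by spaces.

Candidates per position — 1:graipraik {DET,NOUN}; 2:prai {NOUN,ADV}; 3:peitaurn {DET}; 4:sniaxtaax {NOUN}; 5:sniaxtaax {NOUN}.
Position 1: tagging it NOUN would leave rule 1 unsatisfiable, so it must be DET.
Position 2: tagging it NOUN would leave rule 3 unsatisfiable, so it must be ADV.
So the tagging must be: DET ADV DET NOUN NOUN.
Check: rule 1 satisfied; rule 2 satisfied; rule 3 satisfied.

DET ADV DET NOUN NOUN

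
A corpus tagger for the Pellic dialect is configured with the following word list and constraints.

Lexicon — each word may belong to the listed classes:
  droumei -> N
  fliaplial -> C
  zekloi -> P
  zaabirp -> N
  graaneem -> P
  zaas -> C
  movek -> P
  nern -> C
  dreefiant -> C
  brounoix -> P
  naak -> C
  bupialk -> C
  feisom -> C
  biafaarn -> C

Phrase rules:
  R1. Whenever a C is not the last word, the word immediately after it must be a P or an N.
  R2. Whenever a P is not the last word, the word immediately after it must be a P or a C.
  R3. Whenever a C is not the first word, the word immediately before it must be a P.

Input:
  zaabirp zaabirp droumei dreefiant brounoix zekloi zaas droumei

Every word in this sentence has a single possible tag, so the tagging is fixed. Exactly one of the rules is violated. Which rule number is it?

Fixed tagging: N N N C P P C N.
Rule check: R1 ✓, R2 ✓, R3 ✗.
Only rule 3 fails.

3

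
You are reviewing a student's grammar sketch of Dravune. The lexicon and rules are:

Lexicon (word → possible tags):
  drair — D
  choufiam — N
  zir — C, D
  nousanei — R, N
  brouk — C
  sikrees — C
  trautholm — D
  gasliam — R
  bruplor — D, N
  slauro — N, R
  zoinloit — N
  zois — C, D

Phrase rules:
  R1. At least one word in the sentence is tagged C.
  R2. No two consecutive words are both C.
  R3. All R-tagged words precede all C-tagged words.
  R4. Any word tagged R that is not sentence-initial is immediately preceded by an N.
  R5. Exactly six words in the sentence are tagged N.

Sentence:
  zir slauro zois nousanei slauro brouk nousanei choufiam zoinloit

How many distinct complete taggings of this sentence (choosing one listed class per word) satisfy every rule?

4

Candidates per position — 1:zir {C,D}; 2:slauro {N,R}; 3:zois {C,D}; 4:nousanei {R,N}; 5:slauro {N,R}; 6:brouk {C}; 7:nousanei {R,N}; 8:choufiam {N}; 9:zoinloit {N}.
There are 64 candidate sequences in total.
The sequences that satisfy every rule: C N C N N C N N N; C N D N N C N N N; D N C N N C N N N; D N D N N C N N N.
Count = 4.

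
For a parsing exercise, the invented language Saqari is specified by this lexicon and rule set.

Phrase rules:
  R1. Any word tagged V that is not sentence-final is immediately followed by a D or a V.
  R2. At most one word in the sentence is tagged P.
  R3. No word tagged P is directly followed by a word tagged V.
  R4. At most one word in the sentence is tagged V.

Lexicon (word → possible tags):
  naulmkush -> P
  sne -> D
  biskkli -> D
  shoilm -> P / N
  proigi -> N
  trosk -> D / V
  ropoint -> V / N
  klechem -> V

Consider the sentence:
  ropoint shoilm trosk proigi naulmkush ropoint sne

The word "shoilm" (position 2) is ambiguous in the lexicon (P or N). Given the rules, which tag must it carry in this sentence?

N

Candidates per position — 1:ropoint {V,N}; 2:shoilm {P,N}; 3:trosk {D,V}; 4:proigi {N}; 5:naulmkush {P}; 6:ropoint {V,N}; 7:sne {D}.
At position 1, choosing V makes rule 1 impossible to satisfy; hence N.
At position 2, choosing P makes rule 2 impossible to satisfy; hence N.
At position 3, choosing V makes rule 1 impossible to satisfy; hence D.
At position 6, choosing V makes rule 3 impossible to satisfy; hence N.
The only consistent sequence is: N N D N P N D.
Rule-by-rule: rule 1 holds; rule 2 holds; rule 3 holds; rule 4 holds.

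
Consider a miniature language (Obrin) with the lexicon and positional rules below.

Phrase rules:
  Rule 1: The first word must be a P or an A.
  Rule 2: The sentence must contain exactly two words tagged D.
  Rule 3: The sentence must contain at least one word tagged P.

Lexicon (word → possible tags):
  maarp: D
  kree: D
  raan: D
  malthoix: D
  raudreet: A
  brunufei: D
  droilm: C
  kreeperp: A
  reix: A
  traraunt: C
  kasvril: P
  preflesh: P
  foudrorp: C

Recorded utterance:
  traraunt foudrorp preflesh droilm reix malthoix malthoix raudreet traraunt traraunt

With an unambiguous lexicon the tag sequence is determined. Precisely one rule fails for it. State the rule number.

Fixed tagging: C C P C A D D A C C.
Applying the rules: R1 fail, R2 pass, R3 pass.
Only rule 1 fails.

1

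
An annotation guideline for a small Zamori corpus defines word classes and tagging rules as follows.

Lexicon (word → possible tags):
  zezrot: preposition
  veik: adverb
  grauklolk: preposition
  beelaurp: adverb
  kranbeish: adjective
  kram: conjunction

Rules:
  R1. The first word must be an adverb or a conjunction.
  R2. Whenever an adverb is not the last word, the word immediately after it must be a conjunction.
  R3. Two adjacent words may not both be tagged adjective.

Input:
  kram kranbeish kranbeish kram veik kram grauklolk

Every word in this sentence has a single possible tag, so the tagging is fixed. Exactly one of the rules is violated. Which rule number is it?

Fixed tagging: conjunction adjective adjective conjunction adverb conjunction preposition.
Rule check: R1 ✓, R2 ✓, R3 ✗.
Only rule 3 fails.

3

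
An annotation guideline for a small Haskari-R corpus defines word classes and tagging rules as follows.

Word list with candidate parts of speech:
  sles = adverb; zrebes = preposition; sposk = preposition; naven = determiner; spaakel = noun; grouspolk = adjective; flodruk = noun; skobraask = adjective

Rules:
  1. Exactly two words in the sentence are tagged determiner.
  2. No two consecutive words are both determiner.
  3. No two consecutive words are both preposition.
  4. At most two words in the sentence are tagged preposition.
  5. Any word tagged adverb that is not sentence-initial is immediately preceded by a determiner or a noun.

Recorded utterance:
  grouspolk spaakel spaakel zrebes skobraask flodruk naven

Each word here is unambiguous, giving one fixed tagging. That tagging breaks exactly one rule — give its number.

Fixed tagging: adjective noun noun preposition adjective noun determiner.
Rule check: R1 fail, R2 pass, R3 pass, R4 pass, R5 pass.
Only rule 1 fails.

1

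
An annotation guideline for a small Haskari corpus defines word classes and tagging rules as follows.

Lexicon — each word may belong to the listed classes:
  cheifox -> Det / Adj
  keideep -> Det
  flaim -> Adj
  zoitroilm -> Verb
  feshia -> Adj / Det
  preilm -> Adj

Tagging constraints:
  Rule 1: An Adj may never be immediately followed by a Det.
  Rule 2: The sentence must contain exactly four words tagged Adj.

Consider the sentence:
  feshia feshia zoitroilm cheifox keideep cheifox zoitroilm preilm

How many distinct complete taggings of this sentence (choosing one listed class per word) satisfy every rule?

1

Candidates per position — 1:feshia {Adj,Det}; 2:feshia {Adj,Det}; 3:zoitroilm {Verb}; 4:cheifox {Det,Adj}; 5:keideep {Det}; 6:cheifox {Det,Adj}; 7:zoitroilm {Verb}; 8:preilm {Adj}.
There are 16 candidate sequences in total.
The sequences that satisfy every rule: Adj Adj Verb Det Det Adj Verb Adj.
Count = 1.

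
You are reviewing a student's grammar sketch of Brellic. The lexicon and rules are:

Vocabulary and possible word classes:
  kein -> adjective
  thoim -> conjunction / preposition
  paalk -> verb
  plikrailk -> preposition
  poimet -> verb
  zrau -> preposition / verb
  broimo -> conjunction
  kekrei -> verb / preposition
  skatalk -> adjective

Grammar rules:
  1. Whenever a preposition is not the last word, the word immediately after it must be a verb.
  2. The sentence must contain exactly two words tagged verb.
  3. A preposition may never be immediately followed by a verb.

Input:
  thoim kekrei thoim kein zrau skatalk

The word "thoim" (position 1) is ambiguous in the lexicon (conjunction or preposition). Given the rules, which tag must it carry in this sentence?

Candidates per position — 1:thoim {conjunction,preposition}; 2:kekrei {verb,preposition}; 3:thoim {conjunction,preposition}; 4:kein {adjective}; 5:zrau {preposition,verb}; 6:skatalk {adjective}.
Word 2 cannot be preposition — rule 1 would then fail for every completion. It is verb.
Word 3 cannot be preposition — rule 1 would then fail for every completion. It is conjunction.
Word 5 cannot be preposition — rule 1 would then fail for every completion. It is verb.
Word 1 cannot be preposition — rule 3 would then fail for every completion. It is conjunction.
That leaves exactly one tagging: conjunction verb conjunction adjective verb adjective.
Verifying each rule — rule 1 satisfied; rule 2 satisfied; rule 3 satisfied.

conjunction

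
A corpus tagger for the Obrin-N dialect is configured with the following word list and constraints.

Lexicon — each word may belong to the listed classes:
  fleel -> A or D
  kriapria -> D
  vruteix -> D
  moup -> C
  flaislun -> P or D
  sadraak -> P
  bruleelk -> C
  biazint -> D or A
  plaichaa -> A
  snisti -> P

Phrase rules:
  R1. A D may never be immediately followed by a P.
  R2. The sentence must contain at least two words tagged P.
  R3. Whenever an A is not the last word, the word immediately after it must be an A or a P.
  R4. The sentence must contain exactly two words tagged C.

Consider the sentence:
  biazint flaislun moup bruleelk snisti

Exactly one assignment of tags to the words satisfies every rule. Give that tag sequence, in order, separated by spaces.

Candidates per position — 1:biazint {D,A}; 2:flaislun {P,D}; 3:moup {C}; 4:bruleelk {C}; 5:snisti {P}.
At position 2, choosing D makes rule 2 impossible to satisfy; hence P.
At position 1, choosing D makes rule 1 impossible to satisfy; hence A.
The only consistent sequence is: A P C C P.
Check: rule 1 satisfied; rule 2 satisfied; rule 3 satisfied; rule 4 satisfied.

A P C C P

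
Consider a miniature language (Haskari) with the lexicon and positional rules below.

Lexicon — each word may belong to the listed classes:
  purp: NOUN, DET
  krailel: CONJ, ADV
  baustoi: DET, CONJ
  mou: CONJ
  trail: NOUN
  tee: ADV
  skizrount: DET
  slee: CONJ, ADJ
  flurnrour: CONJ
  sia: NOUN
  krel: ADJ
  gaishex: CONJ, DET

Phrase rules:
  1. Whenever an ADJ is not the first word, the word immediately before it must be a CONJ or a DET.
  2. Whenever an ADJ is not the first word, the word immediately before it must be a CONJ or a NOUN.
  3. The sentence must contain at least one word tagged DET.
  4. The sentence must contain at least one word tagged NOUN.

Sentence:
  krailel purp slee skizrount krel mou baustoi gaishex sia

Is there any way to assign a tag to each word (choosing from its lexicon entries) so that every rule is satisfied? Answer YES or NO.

Candidates per position — 1:krailel {CONJ,ADV}; 2:purp {NOUN,DET}; 3:slee {CONJ,ADJ}; 4:skizrount {DET}; 5:krel {ADJ}; 6:mou {CONJ}; 7:baustoi {DET,CONJ}; 8:gaishex {CONJ,DET}; 9:sia {NOUN}.
Rule 2 cannot be satisfied by any choice of tags from the lexicon.
So there is no consistent tagging.

NO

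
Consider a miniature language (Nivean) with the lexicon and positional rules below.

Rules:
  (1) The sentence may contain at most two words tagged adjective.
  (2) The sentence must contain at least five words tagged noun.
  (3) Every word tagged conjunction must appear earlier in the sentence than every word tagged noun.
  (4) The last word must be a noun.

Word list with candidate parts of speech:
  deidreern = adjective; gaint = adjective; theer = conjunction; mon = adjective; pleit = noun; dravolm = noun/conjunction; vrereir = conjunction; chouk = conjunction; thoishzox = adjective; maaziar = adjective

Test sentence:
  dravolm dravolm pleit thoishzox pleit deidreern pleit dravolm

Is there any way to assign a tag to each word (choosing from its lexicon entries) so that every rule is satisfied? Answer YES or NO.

Candidates per position — 1:dravolm {noun,conjunction}; 2:dravolm {noun,conjunction}; 3:pleit {noun}; 4:thoishzox {adjective}; 5:pleit {noun}; 6:deidreern {adjective}; 7:pleit {noun}; 8:dravolm {noun,conjunction}.
One satisfying assignment: conjunction noun noun adjective noun adjective noun noun.
Check: rule 1 ok; rule 2 ok; rule 3 ok; rule 4 ok.

YES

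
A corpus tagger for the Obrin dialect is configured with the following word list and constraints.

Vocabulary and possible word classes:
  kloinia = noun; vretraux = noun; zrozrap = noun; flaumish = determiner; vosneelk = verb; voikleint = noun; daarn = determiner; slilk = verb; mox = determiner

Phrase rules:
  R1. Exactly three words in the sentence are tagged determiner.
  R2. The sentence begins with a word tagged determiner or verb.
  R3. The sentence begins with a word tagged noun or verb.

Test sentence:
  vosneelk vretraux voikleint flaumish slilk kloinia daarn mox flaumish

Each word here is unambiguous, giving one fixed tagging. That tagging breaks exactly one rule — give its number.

1

Fixed tagging: verb noun noun determiner verb noun determiner determiner determiner.
Applying the rules: R1 violated, R2 holds, R3 holds.
Only rule 1 fails.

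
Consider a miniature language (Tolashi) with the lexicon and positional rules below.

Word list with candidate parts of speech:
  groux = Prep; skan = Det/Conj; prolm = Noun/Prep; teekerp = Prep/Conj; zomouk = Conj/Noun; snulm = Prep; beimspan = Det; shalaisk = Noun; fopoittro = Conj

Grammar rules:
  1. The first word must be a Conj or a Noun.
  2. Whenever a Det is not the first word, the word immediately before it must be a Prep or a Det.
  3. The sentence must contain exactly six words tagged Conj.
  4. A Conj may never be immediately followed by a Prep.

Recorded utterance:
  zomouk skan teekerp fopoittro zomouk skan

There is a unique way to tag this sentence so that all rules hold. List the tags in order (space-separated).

Conj Conj Conj Conj Conj Conj

Candidates per position — 1:zomouk {Conj,Noun}; 2:skan {Det,Conj}; 3:teekerp {Prep,Conj}; 4:fopoittro {Conj}; 5:zomouk {Conj,Noun}; 6:skan {Det,Conj}.
Word 1 cannot be Noun — rule 3 would then fail for every completion. It is Conj.
Word 2 cannot be Det — rule 2 would then fail for every completion. It is Conj.
Word 3 cannot be Prep — rule 3 would then fail for every completion. It is Conj.
Word 5 cannot be Noun — rule 3 would then fail for every completion. It is Conj.
Word 6 cannot be Det — rule 2 would then fail for every completion. It is Conj.
The only consistent sequence is: Conj Conj Conj Conj Conj Conj.
Checking: rule 1 ok; rule 2 ok; rule 3 ok; rule 4 ok.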